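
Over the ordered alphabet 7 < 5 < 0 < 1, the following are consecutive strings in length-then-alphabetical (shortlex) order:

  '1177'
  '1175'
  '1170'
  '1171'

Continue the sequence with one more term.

Find the rightmost character of 1171 below 1, bump it to the next letter, and reset everything to its right to 7.

1157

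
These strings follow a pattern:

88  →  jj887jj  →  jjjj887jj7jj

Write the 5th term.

Each term wraps the previous one in jj on the left and 7jj on the right.
From jjjj887jj7jj, 2 further steps: jjjj887jj7jj → jjjjjj887jj7jj7jj → (answer).

jjjjjjjj887jj7jj7jj7jj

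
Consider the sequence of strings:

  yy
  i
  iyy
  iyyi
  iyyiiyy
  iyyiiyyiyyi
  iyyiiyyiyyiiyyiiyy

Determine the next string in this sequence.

From term 3 onward, concatenate the last term with the second-to-last: i·yy = iyy, iyy·i = iyyi, …
So term 8 is iyyiiyyiyyiiyyiiyy·iyyiiyyiyyi.

iyyiiyyiyyiiyyiiyyiyyiiyyiyyi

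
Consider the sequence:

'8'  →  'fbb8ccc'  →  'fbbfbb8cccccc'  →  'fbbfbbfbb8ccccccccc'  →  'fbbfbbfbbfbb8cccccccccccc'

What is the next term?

fbbfbbfbbfbbfbb8ccccccccccccccc

s(k+1) = fbb·s(k)·ccc, so each term gains fbb as a prefix and ccc as a suffix.
One more step from fbbfbbfbbfbb8cccccccccccc gives the answer.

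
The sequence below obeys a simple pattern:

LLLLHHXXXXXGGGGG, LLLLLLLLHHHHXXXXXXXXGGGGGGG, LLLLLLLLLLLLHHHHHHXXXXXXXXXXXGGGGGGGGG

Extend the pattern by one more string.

Each string has the form L^{4n} H^{2n} X^{3n+2} G^{2n+3} (n = 1, 2, …).
For the next term, n = 4, so the run lengths are 16, 8, 14, 11.

LLLLLLLLLLLLLLLLHHHHHHHHXXXXXXXXXXXXXXGGGGGGGGGGG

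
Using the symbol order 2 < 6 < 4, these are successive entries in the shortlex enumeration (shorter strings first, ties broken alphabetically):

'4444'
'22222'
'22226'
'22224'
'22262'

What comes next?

Treat 22262 as a base-3 numeral over the given alphabet and add one, carrying through any trailing 4's.

22266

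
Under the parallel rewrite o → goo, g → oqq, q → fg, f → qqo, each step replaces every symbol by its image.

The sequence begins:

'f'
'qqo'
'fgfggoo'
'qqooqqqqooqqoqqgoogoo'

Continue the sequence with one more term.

fgfggoogoofgfgfgfggoogoofgfggoofgfgoqqgoogoooqqgoogoo

Applying the rule to each of the 21 symbols of qqooqqqqooqqoqqgoogoo gives the pieces fg fg goo goo fg fg fg fg goo goo fg fg goo fg fg oqq goo goo oqq goo goo, which concatenate to the answer.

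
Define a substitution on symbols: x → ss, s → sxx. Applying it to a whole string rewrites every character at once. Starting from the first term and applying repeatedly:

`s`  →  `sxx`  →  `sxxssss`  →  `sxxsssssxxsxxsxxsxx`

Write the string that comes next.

Replace each of the 19 characters of sxxsssssxxsxxsxxsxx in place — sxx ss ss sxx sxx sxx sxx sxx ss ss sxx ss ss sxx ss ss sxx ss ss — and concatenate.

sxxsssssxxsxxsxxsxxsxxsssssxxsssssxxsssssxxssss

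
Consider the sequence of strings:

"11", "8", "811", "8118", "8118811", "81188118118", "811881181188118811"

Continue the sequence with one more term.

81188118118811881181188118118

From term 3 onward, concatenate the last term with the second-to-last: 8·11 = 811, 811·8 = 8118, …
So term 8 is 811881181188118811·81188118118.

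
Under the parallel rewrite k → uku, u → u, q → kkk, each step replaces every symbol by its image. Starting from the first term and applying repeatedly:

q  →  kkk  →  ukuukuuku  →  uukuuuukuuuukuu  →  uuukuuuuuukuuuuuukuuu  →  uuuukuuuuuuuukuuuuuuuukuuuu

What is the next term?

uuuuukuuuuuuuuuukuuuuuuuuuukuuuuu

Applying the rule to each of the 27 symbols of uuuukuuuuuuuukuuuuuuuukuuuu gives the pieces u u u u uku u u u u u u u u uku u u u u u u u u uku u u u u, which concatenate to the answer.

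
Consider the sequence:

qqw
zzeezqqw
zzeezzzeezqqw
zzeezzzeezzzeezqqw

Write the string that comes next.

zzeezzzeezzzeezzzeezqqw

The strings grow by a fixed prefix zzeez each time.
One more step from zzeezzzeezzzeezqqw gives the answer.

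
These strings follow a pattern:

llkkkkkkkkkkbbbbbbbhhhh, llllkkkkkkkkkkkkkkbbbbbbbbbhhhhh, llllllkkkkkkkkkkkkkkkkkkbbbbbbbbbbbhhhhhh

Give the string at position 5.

Reading off run lengths: l runs 2, 4, 6; k runs 10, 14, 18; b runs 7, 9, 11; h runs 4, 5, 6 — each is linear in n, where the shown terms are n = 2, 3, 4.
For term 5, n = 6, so the run lengths are 10, 26, 15, 8.

llllllllllkkkkkkkkkkkkkkkkkkkkkkkkkkbbbbbbbbbbbbbbbhhhhhhhh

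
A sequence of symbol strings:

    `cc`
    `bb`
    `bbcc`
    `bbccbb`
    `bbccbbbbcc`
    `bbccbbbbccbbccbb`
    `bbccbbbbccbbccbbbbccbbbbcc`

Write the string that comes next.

bbccbbbbccbbccbbbbccbbbbccbbccbbbbccbbccbb

From term 3 onward, concatenate the last term with the second-to-last: bb·cc = bbcc, bbcc·bb = bbccbb, …
The next term joins bbccbbbbccbbccbbbbccbbbbcc and bbccbbbbccbbccbb.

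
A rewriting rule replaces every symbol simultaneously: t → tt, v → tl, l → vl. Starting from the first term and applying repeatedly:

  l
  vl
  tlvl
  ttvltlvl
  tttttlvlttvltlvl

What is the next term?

Replace each of the 16 characters of tttttlvlttvltlvl in place — tt tt tt tt tt vl tl vl tt tt tl vl tt vl tl vl — and concatenate.

ttttttttttvltlvltttttlvlttvltlvl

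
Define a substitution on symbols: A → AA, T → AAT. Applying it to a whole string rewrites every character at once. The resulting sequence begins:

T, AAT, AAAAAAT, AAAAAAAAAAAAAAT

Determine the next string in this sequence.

φ(AAAAAAAAAAAAAAT) expands symbol-by-symbol to AA AA AA AA AA AA AA AA AA AA AA AA AA AA AAT; joining the 15 pieces gives the next term.

AAAAAAAAAAAAAAAAAAAAAAAAAAAAAAT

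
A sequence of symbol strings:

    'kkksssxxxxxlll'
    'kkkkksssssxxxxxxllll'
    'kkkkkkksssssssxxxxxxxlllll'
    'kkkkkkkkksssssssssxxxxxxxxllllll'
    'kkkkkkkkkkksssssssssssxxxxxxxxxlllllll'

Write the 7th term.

kkkkkkkkkkkkkkksssssssssssssssxxxxxxxxxxxlllllllll

Reading off run lengths: k runs 3, 5, 7, 9, 11; s runs 3, 5, 7, 9, 11; x runs 5, 6, 7, 8, 9; l runs 3, 4, 5, 6, 7 — each is linear in n, where the shown terms are n = 2, 3, 4, 5, 6.
For term 7, n = 8, so the run lengths are 15, 15, 11, 9.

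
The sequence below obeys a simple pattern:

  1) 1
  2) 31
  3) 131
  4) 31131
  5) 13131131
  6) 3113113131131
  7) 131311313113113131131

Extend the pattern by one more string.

Each term (from the third on) is the two preceding terms concatenated in order: term 3 = 1·31 = 131.
The next term joins 3113113131131 and 131311313113113131131.

3113113131131131311313113113131131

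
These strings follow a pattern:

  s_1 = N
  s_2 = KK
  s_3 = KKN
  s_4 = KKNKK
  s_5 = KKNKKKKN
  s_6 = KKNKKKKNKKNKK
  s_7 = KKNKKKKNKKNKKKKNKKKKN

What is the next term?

Each term (from the third on) is the previous term followed by the one before it: term 3 = KK·N = KKN.
Continuing: KKNKKKKNKKNKKKKNKKKKN · KKNKKKKNKKNKK gives term 8.

KKNKKKKNKKNKKKKNKKKKNKKNKKKKNKKNKK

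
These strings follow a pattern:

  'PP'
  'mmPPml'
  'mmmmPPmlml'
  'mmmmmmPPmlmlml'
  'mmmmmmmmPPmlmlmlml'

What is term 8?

mmmmmmmmmmmmmmPPmlmlmlmlmlmlml

Every step adds mm to the front and ml to the end of the previous string.
From mmmmmmmmPPmlmlmlml, 3 further steps: mmmmmmmmPPmlmlmlml → mmmmmmmmmmPPmlmlmlmlml → mmmmmmmmmmmmPPmlmlmlmlmlml → (answer).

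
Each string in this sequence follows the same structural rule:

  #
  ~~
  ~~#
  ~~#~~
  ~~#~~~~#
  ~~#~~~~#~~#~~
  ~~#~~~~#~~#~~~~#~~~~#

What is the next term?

~~#~~~~#~~#~~~~#~~~~#~~#~~~~#~~#~~

Each term (from the third on) is the previous term followed by the one before it: term 3 = ~~·# = ~~#.
Continuing: ~~#~~~~#~~#~~~~#~~~~# · ~~#~~~~#~~#~~ gives term 8.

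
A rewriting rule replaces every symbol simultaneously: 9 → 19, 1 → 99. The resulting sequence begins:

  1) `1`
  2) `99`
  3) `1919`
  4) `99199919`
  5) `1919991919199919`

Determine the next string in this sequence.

Rewriting the 16 symbols of 1919991919199919 one by one yields 99 19 99 19 19 19 99 19 99 19 99 19 19 19 99 19; concatenated:

99199919191999199919991919199919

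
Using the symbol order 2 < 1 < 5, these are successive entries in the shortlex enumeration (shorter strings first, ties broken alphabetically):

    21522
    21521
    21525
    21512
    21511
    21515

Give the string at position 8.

21551

Stepping forward 2 times from 21515: 21515 → 21552, then the target.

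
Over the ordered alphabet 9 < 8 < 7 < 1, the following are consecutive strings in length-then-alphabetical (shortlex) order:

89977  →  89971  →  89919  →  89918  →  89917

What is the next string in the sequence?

89911

The successor of 89917 increments the rightmost position that isn't already 1 and resets every position after it to 9.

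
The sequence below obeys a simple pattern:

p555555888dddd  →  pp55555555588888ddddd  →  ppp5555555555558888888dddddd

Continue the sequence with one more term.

The n-th term is n p's then 3n+3 5's then 2n+1 8's then n+3 d's (n = 1, 2, …).
For the next term, n = 4, so the run lengths are 4, 15, 9, 7.

pppp555555555555555888888888ddddddd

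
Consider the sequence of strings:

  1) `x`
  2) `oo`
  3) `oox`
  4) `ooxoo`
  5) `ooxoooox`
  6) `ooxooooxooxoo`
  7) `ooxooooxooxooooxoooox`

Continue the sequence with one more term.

ooxooooxooxooooxooooxooxooooxooxoo

This is a Fibonacci-style word recurrence s(k) = s(k−1)·s(k−2): e.g. oo·x = oox.
Continuing: ooxooooxooxooooxoooox · ooxooooxooxoo gives term 8.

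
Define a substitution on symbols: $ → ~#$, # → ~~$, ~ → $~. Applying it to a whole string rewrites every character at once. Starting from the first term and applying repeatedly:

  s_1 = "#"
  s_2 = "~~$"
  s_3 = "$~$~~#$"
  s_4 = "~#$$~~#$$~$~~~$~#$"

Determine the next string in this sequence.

Rewriting the 18 symbols of ~#$$~~#$$~$~~~$~#$ one by one yields $~ ~~$ ~#$ ~#$ $~ $~ ~~$ ~#$ ~#$ $~ ~#$ $~ $~ $~ ~#$ $~ ~~$ ~#$; concatenated:

$~~~$~#$~#$$~$~~~$~#$~#$$~~#$$~$~$~~#$$~~~$~#$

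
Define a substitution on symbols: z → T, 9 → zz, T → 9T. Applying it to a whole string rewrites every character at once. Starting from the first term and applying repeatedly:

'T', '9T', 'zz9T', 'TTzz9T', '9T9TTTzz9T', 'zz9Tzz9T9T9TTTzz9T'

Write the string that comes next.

Rewriting the 18 symbols of zz9Tzz9T9T9TTTzz9T one by one yields T T zz 9T T T zz 9T zz 9T zz 9T 9T 9T T T zz 9T; concatenated:

TTzz9TTTzz9Tzz9Tzz9T9T9TTTzz9T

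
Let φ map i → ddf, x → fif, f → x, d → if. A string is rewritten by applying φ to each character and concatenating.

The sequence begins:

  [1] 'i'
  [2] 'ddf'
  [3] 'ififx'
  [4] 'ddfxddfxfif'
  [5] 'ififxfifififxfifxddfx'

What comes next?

Replace each of the 21 characters of ififxfifififxfifxddfx in place — ddf x ddf x fif x ddf x ddf x ddf x fif x ddf x fif if if x fif — and concatenate.

ddfxddfxfifxddfxddfxddfxfifxddfxfifififxfif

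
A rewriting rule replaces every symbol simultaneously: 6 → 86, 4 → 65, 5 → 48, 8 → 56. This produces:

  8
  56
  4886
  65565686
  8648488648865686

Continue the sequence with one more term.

Rewriting the 16 symbols of 8648488648865686 one by one yields 56 86 65 56 65 56 56 86 65 56 56 86 48 86 56 86; concatenated:

56866556655656866556568648865686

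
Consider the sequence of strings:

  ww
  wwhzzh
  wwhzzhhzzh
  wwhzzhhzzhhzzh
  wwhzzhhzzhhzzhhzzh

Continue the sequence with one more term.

wwhzzhhzzhhzzhhzzhhzzh

Every step adds hzzh to the end: s(k+1) = s(k)·hzzh.
So the next term is wwhzzhhzzhhzzhhzzh·hzzh.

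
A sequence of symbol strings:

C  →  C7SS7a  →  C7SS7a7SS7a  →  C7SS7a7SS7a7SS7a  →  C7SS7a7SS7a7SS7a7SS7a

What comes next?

Each term is the previous one with 7SS7a appended.
Applying this once more to C7SS7a7SS7a7SS7a7SS7a:

C7SS7a7SS7a7SS7a7SS7a7SS7a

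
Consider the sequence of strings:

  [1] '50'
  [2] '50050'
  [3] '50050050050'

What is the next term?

s(k+1) = s(k)·0·s(k) — each term doubles the last with '0' between the halves.
So the next term is two copies of 50050050050 with '0' between the halves.

50050050050050050050050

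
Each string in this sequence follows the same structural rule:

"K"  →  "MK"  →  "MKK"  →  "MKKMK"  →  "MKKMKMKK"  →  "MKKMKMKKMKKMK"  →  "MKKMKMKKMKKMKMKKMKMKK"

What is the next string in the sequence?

Each term (from the third on) is the previous term followed by the one before it: term 3 = MK·K = MKK.
Continuing: MKKMKMKKMKKMKMKKMKMKK · MKKMKMKKMKKMK gives term 8.

MKKMKMKKMKKMKMKKMKMKKMKKMKMKKMKKMK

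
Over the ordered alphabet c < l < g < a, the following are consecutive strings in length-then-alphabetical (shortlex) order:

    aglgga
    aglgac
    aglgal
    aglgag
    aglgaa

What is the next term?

Treat aglgaa as a base-4 numeral over the given alphabet and add one, carrying through any trailing a's.

aglacc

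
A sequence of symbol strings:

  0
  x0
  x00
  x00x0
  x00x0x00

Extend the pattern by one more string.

From term 3 onward, concatenate the last term with the second-to-last: x0·0 = x00, x00·x0 = x00x0, …
Continuing: x00x0x00 · x00x0 gives term 6.

x00x0x00x00x0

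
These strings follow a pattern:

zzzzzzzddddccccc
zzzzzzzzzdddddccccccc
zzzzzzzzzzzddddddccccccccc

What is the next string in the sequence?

zzzzzzzzzzzzzdddddddccccccccccc

The n-th term is 2n+1 z's then n+1 d's then 2n-1 c's, where the shown terms are n = 3, 4, 5.
For the next term, n = 6, so the run lengths are 13, 7, 11.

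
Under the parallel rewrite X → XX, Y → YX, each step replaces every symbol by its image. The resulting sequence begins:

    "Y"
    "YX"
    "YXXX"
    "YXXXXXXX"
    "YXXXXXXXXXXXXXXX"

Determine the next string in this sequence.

YXXXXXXXXXXXXXXXXXXXXXXXXXXXXXXX

Applying the rule to each of the 16 symbols of YXXXXXXXXXXXXXXX gives the pieces YX XX XX XX XX XX XX XX XX XX XX XX XX XX XX XX, which concatenate to the answer.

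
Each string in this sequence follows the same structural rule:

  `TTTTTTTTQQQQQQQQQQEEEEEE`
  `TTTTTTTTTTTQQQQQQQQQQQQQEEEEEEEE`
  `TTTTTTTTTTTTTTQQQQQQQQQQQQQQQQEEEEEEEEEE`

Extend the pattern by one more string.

Each string has the form T^{3n-1} Q^{3n+1} E^{2n}, where the shown terms are n = 3, 4, 5.
Setting n = 6 gives 17, 19, 12 characters in each block.

TTTTTTTTTTTTTTTTTQQQQQQQQQQQQQQQQQQQEEEEEEEEEEEE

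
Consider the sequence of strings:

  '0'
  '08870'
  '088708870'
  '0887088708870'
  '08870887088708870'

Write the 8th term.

08870887088708870887088708870

The strings grow by a fixed suffix 8870 each time.
From 08870887088708870, 3 further steps: 08870887088708870 → 088708870887088708870 → 0887088708870887088708870 → (answer).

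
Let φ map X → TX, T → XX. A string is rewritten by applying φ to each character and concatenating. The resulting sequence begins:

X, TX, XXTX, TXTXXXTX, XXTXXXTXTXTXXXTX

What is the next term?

φ(XXTXXXTXTXTXXXTX) expands symbol-by-symbol to TX TX XX TX TX TX XX TX XX TX XX TX TX TX XX TX; joining the 16 pieces gives the next term.

TXTXXXTXTXTXXXTXXXTXXXTXTXTXXXTX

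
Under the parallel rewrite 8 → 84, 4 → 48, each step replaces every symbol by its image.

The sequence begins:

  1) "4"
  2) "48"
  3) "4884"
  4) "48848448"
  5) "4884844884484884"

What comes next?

φ(4884844884484884) expands symbol-by-symbol to 48 84 84 48 84 48 48 84 84 48 48 84 48 84 84 48; joining the 16 pieces gives the next term.

48848448844848848448488448848448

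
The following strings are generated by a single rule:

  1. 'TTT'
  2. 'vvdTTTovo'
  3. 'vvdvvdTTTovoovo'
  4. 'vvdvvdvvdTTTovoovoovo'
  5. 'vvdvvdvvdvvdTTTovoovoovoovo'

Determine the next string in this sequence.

Every step adds vvd to the front and ovo to the end of the previous string.
Applying this once more to vvdvvdvvdvvdTTTovoovoovoovo:

vvdvvdvvdvvdvvdTTTovoovoovoovoovo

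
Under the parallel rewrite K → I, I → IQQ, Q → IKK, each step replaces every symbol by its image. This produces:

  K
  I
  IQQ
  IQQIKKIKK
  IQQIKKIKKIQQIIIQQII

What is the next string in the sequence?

IQQIKKIKKIQQIIIQQIIIQQIKKIKKIQQIQQIQQIKKIKKIQQIQQ

Applying the rule to each of the 19 symbols of IQQIKKIKKIQQIIIQQII gives the pieces IQQ IKK IKK IQQ I I IQQ I I IQQ IKK IKK IQQ IQQ IQQ IKK IKK IQQ IQQ, which concatenate to the answer.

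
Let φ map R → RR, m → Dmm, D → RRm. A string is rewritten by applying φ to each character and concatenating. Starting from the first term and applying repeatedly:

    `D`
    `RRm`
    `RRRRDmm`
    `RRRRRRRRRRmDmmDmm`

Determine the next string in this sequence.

Rewriting the 17 symbols of RRRRRRRRRRmDmmDmm one by one yields RR RR RR RR RR RR RR RR RR RR Dmm RRm Dmm Dmm RRm Dmm Dmm; concatenated:

RRRRRRRRRRRRRRRRRRRRDmmRRmDmmDmmRRmDmmDmm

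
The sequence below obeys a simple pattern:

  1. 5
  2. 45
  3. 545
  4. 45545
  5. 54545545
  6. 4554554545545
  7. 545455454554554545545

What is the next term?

From term 3 onward, concatenate the second-to-last term with the last: 5·45 = 545, 45·545 = 45545, …
So term 8 is 4554554545545·545455454554554545545.

4554554545545545455454554554545545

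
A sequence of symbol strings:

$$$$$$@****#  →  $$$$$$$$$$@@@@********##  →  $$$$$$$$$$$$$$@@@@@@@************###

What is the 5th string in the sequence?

$$$$$$$$$$$$$$$$$$$$$$@@@@@@@@@@@@@********************#####

Each string has the form $^{4n+2} @^{3n-2} *^{4n} #^{n} (n = 1, 2, …).
Setting n = 5 gives 22, 13, 20, 5 characters in each block.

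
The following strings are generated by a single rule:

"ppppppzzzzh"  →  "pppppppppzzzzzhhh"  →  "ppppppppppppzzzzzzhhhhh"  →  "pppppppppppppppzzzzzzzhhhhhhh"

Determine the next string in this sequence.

ppppppppppppppppppzzzzzzzzhhhhhhhhh

The n-th term is 3n+3 p's then n+3 z's then 2n-1 h's (n = 1, 2, …).
For the next term, n = 5, so the run lengths are 18, 8, 9.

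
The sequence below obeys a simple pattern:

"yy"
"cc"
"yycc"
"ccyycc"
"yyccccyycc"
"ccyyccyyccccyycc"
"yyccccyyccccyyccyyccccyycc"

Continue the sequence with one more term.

This is a Fibonacci-style word recurrence s(k) = s(k−2)·s(k−1): e.g. yy·cc = yycc.
The next term joins ccyyccyyccccyycc and yyccccyyccccyyccyyccccyycc.

ccyyccyyccccyyccyyccccyyccccyyccyyccccyycc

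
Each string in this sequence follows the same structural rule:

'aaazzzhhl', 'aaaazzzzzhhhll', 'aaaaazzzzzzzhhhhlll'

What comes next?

Term n consists of n+2 a's, followed by 2n+1 z's, followed by n+1 h's, followed by n l's (n = 1, 2, …).
Setting n = 4 gives 6, 9, 5, 4 characters in each block.

aaaaaazzzzzzzzzhhhhhllll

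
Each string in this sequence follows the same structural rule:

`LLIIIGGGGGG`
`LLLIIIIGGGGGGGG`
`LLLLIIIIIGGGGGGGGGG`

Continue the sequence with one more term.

LLLLLIIIIIIGGGGGGGGGGGG

Reading off run lengths: L runs 2, 3, 4; I runs 3, 4, 5; G runs 6, 8, 10 — each is linear in n, where the shown terms are n = 3, 4, 5.
Setting n = 6 gives 5, 6, 12 characters in each block.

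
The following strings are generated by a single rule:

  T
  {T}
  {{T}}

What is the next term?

{{{T}}}

s(k+1) = {·s(k)·}, so each term gains { as a prefix and } as a suffix.
So the next term is {·{{T}}·}.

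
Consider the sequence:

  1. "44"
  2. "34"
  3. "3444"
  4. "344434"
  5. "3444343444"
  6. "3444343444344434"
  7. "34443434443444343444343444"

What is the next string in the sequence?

344434344434443434443434443444343444344434

Each term (from the third on) is the previous term followed by the one before it: term 3 = 34·44 = 3444.
So term 8 is 34443434443444343444343444·3444343444344434.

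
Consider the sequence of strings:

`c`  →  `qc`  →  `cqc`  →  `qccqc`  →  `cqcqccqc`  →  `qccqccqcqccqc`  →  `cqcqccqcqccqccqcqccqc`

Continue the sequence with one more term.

qccqccqcqccqccqcqccqcqccqccqcqccqc

This is a Fibonacci-style word recurrence s(k) = s(k−2)·s(k−1): e.g. c·qc = cqc.
Continuing: qccqccqcqccqc · cqcqccqcqccqccqcqccqc gives term 8.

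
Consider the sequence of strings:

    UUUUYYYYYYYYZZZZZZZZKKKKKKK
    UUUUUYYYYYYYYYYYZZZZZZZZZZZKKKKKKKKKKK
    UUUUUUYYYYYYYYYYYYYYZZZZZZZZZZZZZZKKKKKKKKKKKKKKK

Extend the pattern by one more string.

UUUUUUUYYYYYYYYYYYYYYYYYZZZZZZZZZZZZZZZZZKKKKKKKKKKKKKKKKKKK

Term n consists of n+2 U's, followed by 3n+2 Y's, followed by 3n+2 Z's, followed by 4n-1 K's, where the shown terms are n = 2, 3, 4.
For the next term, n = 5, so the run lengths are 7, 17, 17, 19.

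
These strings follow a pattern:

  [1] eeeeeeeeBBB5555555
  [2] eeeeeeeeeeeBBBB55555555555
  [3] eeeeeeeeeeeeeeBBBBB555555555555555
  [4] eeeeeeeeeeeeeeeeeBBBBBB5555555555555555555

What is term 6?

Reading off run lengths: e runs 8, 11, 14, 17; B runs 3, 4, 5, 6; 5 runs 7, 11, 15, 19 — each is linear in n, where the shown terms are n = 2, 3, 4, 5.
Setting n = 7 gives 23, 8, 27 characters in each block.

eeeeeeeeeeeeeeeeeeeeeeeBBBBBBBB555555555555555555555555555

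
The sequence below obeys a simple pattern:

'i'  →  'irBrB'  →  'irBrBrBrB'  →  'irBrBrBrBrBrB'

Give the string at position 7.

irBrBrBrBrBrBrBrBrBrBrBrB

Each term is the previous one with rBrB appended.
From irBrBrBrBrBrB, 3 further steps: irBrBrBrBrBrB → irBrBrBrBrBrBrBrB → irBrBrBrBrBrBrBrBrBrB → (answer).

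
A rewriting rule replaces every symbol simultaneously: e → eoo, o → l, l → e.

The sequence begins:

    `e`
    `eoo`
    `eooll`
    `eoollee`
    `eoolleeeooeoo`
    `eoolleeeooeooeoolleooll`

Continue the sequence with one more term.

Replace each of the 23 characters of eoolleeeooeooeoolleooll in place — eoo l l e e eoo eoo eoo l l eoo l l eoo l l e e eoo l l e e — and concatenate.

eoolleeeooeooeoolleoolleoolleeeoollee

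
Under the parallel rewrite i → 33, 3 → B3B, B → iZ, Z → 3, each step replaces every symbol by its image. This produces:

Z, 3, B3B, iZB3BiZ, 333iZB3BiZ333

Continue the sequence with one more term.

Applying the rule to each of the 13 symbols of 333iZB3BiZ333 gives the pieces B3B B3B B3B 33 3 iZ B3B iZ 33 3 B3B B3B B3B, which concatenate to the answer.

B3BB3BB3B333iZB3BiZ333B3BB3BB3B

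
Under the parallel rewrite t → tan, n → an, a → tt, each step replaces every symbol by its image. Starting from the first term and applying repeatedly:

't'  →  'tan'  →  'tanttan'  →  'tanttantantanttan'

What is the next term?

Rewriting the 17 symbols of tanttantantanttan one by one yields tan tt an tan tan tt an tan tt an tan tt an tan tan tt an; concatenated:

tanttantantanttantanttantanttantantanttan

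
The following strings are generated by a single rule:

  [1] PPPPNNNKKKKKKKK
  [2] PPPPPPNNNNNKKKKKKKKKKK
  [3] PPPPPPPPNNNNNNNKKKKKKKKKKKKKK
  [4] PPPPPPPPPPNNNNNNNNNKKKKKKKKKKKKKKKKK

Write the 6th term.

PPPPPPPPPPPPPPNNNNNNNNNNNNNKKKKKKKKKKKKKKKKKKKKKKK

The n-th term is 2n P's then 2n-1 N's then 3n+2 K's, where the shown terms are n = 2, 3, 4, 5.
For term 6, n = 7, so the run lengths are 14, 13, 23.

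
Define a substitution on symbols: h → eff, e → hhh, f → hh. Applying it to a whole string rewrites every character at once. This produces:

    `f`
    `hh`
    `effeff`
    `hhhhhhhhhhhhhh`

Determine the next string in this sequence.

Applying the rule to each of the 14 symbols of hhhhhhhhhhhhhh gives the pieces eff eff eff eff eff eff eff eff eff eff eff eff eff eff, which concatenate to the answer.

effeffeffeffeffeffeffeffeffeffeffeffeffeff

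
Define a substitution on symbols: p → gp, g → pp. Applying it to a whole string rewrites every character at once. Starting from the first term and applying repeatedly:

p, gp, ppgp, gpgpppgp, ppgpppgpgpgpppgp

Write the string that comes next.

Rewriting the 16 symbols of ppgpppgpgpgpppgp one by one yields gp gp pp gp gp gp pp gp pp gp pp gp gp gp pp gp; concatenated:

gpgpppgpgpgpppgpppgpppgpgpgpppgp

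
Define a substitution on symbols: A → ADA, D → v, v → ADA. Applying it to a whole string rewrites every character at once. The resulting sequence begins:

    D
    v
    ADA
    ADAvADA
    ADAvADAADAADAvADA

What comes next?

ADAvADAADAADAvADAADAvADAADAvADAADAADAvADA

φ(ADAvADAADAADAvADA) expands symbol-by-symbol to ADA v ADA ADA ADA v ADA ADA v ADA ADA v ADA ADA ADA v ADA; joining the 17 pieces gives the next term.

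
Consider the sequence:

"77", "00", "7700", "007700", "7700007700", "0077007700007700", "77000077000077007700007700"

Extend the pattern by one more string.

This is a Fibonacci-style word recurrence s(k) = s(k−2)·s(k−1): e.g. 77·00 = 7700.
So term 8 is 0077007700007700·77000077000077007700007700.

007700770000770077000077000077007700007700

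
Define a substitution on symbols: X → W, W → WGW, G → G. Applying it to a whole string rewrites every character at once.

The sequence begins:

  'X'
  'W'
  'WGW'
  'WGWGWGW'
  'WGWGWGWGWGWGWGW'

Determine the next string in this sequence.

WGWGWGWGWGWGWGWGWGWGWGWGWGWGWGW

Replace each of the 15 characters of WGWGWGWGWGWGWGW in place — WGW G WGW G WGW G WGW G WGW G WGW G WGW G WGW — and concatenate.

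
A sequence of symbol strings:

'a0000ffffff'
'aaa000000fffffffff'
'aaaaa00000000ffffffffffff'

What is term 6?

Each string has the form a^{2n-1} 0^{2n+2} f^{3n+3} (n = 1, 2, …).
At n = 6 the blocks have lengths 11, 14, 21.

aaaaaaaaaaa00000000000000fffffffffffffffffffff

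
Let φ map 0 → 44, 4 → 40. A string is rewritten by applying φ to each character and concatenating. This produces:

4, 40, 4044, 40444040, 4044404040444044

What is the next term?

Rewriting the 16 symbols of 4044404040444044 one by one yields 40 44 40 40 40 44 40 44 40 44 40 40 40 44 40 40; concatenated:

40444040404440444044404040444040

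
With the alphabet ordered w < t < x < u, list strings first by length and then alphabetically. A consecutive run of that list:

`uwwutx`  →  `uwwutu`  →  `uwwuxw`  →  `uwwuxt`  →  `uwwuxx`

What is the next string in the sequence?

uwwuxu

Treat uwwuxx as a base-4 numeral over the given alphabet and add one, carrying through any trailing u's.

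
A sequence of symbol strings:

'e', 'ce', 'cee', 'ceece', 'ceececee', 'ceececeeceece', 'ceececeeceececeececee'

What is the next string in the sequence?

Each term (from the third on) is the previous term followed by the one before it: term 3 = ce·e = cee.
So term 8 is ceececeeceececeececee·ceececeeceece.

ceececeeceececeececeeceececeeceece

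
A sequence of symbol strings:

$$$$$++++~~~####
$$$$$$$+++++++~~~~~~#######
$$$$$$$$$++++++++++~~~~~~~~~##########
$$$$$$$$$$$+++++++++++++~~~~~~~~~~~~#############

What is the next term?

The n-th term is 2n+3 $'s then 3n+1 +'s then 3n ~'s then 3n+1 #'s (n = 1, 2, …).
At n = 5 the blocks have lengths 13, 16, 15, 16.

$$$$$$$$$$$$$++++++++++++++++~~~~~~~~~~~~~~~################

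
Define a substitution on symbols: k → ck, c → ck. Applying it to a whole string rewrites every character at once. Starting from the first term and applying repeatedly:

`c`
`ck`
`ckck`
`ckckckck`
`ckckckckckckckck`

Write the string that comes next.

ckckckckckckckckckckckckckckckck

Replace each of the 16 characters of ckckckckckckckck in place — ck ck ck ck ck ck ck ck ck ck ck ck ck ck ck ck — and concatenate.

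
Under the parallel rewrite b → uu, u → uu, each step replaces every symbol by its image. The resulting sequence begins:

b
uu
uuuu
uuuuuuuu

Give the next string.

uuuuuuuuuuuuuuuu

Apply φ to uuuuuuuu symbol by symbol: u→uu, u→uu, u→uu, u→uu, u→uu, u→uu, u→uu, u→uu; joined: uu uu uu uu uu uu uu uu.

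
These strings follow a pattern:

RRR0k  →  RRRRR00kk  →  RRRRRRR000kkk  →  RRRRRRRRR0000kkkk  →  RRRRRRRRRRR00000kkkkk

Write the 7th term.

RRRRRRRRRRRRRRR0000000kkkkkkk

Reading off run lengths: R runs 3, 5, 7, 9, 11; 0 runs 1, 2, 3, 4, 5; k runs 1, 2, 3, 4, 5 — each is linear in n (n = 1, 2, …).
For term 7, n = 7, so the run lengths are 15, 7, 7.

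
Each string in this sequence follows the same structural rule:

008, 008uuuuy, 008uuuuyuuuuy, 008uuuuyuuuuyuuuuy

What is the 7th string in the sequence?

008uuuuyuuuuyuuuuyuuuuyuuuuyuuuuy

Every step adds uuuuy to the end: s(k+1) = s(k)·uuuuy.
From 008uuuuyuuuuyuuuuy, 3 further steps: 008uuuuyuuuuyuuuuy → 008uuuuyuuuuyuuuuyuuuuy → 008uuuuyuuuuyuuuuyuuuuyuuuuy → (answer).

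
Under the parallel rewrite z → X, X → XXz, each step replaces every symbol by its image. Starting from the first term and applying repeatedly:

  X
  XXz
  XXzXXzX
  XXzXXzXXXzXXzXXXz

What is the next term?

XXzXXzXXXzXXzXXXzXXzXXzXXXzXXzXXXzXXzXXzX

Replace each of the 17 characters of XXzXXzXXXzXXzXXXz in place — XXz XXz X XXz XXz X XXz XXz XXz X XXz XXz X XXz XXz XXz X — and concatenate.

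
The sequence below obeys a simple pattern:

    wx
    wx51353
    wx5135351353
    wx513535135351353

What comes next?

The strings grow by a fixed suffix 51353 each time.
So the next term is wx513535135351353·51353.

wx51353513535135351353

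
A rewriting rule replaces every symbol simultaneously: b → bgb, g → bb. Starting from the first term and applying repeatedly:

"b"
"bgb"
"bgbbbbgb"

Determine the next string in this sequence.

bgbbbbgbbgbbgbbgbbbbgb

Apply φ to bgbbbbgb symbol by symbol: b→bgb, g→bb, b→bgb, b→bgb, b→bgb, b→bgb, g→bb, b→bgb; joined: bgb bb bgb bgb bgb bgb bb bgb.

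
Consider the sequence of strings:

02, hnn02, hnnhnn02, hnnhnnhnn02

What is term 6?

Each term is the previous one with hnn prepended.
From hnnhnnhnn02, 2 further steps: hnnhnnhnn02 → hnnhnnhnnhnn02 → (answer).

hnnhnnhnnhnnhnn02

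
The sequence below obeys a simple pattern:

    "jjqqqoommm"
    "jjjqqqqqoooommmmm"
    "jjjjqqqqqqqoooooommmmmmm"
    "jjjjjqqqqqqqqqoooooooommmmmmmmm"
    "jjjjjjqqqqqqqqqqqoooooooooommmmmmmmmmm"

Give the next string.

Reading off run lengths: j runs 2, 3, 4, 5, 6; q runs 3, 5, 7, 9, 11; o runs 2, 4, 6, 8, 10; m runs 3, 5, 7, 9, 11 — each is linear in n (n = 1, 2, …).
At n = 6 the blocks have lengths 7, 13, 12, 13.

jjjjjjjqqqqqqqqqqqqqoooooooooooommmmmmmmmmmmm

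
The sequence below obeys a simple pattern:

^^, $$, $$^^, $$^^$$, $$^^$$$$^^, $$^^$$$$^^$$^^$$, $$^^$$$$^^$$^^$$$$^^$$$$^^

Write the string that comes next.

$$^^$$$$^^$$^^$$$$^^$$$$^^$$^^$$$$^^$$^^$$

Each term (from the third on) is the previous term followed by the one before it: term 3 = $$·^^ = $$^^.
Continuing: $$^^$$$$^^$$^^$$$$^^$$$$^^ · $$^^$$$$^^$$^^$$ gives term 8.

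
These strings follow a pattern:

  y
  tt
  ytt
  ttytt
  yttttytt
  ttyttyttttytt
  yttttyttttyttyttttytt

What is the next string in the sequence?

Each term (from the third on) is the two preceding terms concatenated in order: term 3 = y·tt = ytt.
Continuing: ttyttyttttytt · yttttyttttyttyttttytt gives term 8.

ttyttyttttyttyttttyttttyttyttttytt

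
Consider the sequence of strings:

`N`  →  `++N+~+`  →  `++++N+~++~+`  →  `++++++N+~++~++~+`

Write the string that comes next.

s(k+1) = ++·s(k)·+~+, so each term gains ++ as a prefix and +~+ as a suffix.
So the next term is ++·++++++N+~++~++~+·+~+.

++++++++N+~++~++~++~+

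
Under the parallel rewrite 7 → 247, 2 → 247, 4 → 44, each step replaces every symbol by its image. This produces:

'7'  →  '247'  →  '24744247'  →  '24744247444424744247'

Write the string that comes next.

Replace each of the 20 characters of 24744247444424744247 in place — 247 44 247 44 44 247 44 247 44 44 44 44 247 44 247 44 44 247 44 247 — and concatenate.

247442474444247442474444444424744247444424744247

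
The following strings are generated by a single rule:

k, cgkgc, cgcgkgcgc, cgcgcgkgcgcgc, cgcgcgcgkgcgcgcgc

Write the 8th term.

cgcgcgcgcgcgcgkgcgcgcgcgcgcgc

Every step adds cg to the front and gc to the end of the previous string.
From cgcgcgcgkgcgcgcgc, 3 further steps: cgcgcgcgkgcgcgcgc → cgcgcgcgcgkgcgcgcgcgc → cgcgcgcgcgcgkgcgcgcgcgcgc → (answer).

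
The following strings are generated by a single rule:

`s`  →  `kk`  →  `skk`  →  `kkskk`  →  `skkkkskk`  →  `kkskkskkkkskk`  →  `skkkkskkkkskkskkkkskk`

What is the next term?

kkskkskkkkskkskkkkskkkkskkskkkkskk

Each term (from the third on) is the two preceding terms concatenated in order: term 3 = s·kk = skk.
So term 8 is kkskkskkkkskk·skkkkskkkkskkskkkkskk.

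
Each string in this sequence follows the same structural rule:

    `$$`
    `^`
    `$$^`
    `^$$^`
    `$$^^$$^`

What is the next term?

Each term (from the third on) is the two preceding terms concatenated in order: term 3 = $$·^ = $$^.
The next term joins ^$$^ and $$^^$$^.

^$$^$$^^$$^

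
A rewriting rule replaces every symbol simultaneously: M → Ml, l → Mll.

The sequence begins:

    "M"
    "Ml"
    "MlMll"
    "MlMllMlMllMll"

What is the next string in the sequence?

MlMllMlMllMllMlMllMlMllMllMlMllMll

φ(MlMllMlMllMll) expands symbol-by-symbol to Ml Mll Ml Mll Mll Ml Mll Ml Mll Mll Ml Mll Mll; joining the 13 pieces gives the next term.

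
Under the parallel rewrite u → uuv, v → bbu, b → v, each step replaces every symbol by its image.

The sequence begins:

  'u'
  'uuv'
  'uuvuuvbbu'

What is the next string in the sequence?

uuvuuvbbuuuvuuvbbuvvuuv

Expanding uuvuuvbbu: u→uuv, u→uuv, v→bbu, u→uuv, u→uuv, v→bbu, b→v, b→v, u→uuv. Concatenated: uuv uuv bbu uuv uuv bbu v v uuv.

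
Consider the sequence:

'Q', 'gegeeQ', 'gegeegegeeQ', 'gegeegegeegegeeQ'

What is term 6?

Every step adds gegee at the front: s(k+1) = gegee·s(k).
From gegeegegeegegeeQ, 2 further steps: gegeegegeegegeeQ → gegeegegeegegeegegeeQ → (answer).

gegeegegeegegeegegeegegeeQ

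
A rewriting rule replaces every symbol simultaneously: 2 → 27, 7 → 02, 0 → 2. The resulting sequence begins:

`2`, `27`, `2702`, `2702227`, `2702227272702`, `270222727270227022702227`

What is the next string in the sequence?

Rewriting the 24 symbols of 270222727270227022702227 one by one yields 27 02 2 27 27 27 02 27 02 27 02 2 27 27 02 2 27 27 02 2 27 27 27 02; concatenated:

27022272727022702270222727022272702227272702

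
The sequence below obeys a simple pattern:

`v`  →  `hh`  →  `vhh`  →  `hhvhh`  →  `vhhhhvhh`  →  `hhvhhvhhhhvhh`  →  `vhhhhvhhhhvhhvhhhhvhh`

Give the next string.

hhvhhvhhhhvhhvhhhhvhhhhvhhvhhhhvhh

This is a Fibonacci-style word recurrence s(k) = s(k−2)·s(k−1): e.g. v·hh = vhh.
So term 8 is hhvhhvhhhhvhh·vhhhhvhhhhvhhvhhhhvhh.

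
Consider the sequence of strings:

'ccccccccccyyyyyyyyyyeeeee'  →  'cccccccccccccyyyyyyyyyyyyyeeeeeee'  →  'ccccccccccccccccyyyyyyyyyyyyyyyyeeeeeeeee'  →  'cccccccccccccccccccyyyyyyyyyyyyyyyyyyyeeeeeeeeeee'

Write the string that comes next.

Reading off run lengths: c runs 10, 13, 16, 19; y runs 10, 13, 16, 19; e runs 5, 7, 9, 11 — each is linear in n, where the shown terms are n = 3, 4, 5, 6.
Setting n = 7 gives 22, 22, 13 characters in each block.

ccccccccccccccccccccccyyyyyyyyyyyyyyyyyyyyyyeeeeeeeeeeeee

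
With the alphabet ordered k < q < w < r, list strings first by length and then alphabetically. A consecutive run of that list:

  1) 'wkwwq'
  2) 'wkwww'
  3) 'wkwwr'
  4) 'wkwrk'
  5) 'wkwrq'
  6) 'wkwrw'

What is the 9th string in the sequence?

wkrkq

Advancing 3 positions from wkwrw through wkwrw → wkwrr → wkrkk reaches term 9.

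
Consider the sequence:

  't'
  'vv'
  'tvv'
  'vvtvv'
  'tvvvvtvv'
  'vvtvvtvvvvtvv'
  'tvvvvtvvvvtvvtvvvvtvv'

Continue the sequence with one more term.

From term 3 onward, concatenate the second-to-last term with the last: t·vv = tvv, vv·tvv = vvtvv, …
The next term joins vvtvvtvvvvtvv and tvvvvtvvvvtvvtvvvvtvv.

vvtvvtvvvvtvvtvvvvtvvvvtvvtvvvvtvv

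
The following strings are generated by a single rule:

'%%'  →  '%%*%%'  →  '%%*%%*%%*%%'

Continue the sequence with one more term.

%%*%%*%%*%%*%%*%%*%%*%%

Every step duplicates the string with '*' between the halves.
So the next term is two copies of %%*%%*%%*%% with '*' between the halves.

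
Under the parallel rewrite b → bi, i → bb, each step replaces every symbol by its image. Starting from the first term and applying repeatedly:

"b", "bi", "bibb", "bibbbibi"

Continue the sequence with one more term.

Apply φ to bibbbibi symbol by symbol: b→bi, i→bb, b→bi, b→bi, b→bi, i→bb, b→bi, i→bb; joined: bi bb bi bi bi bb bi bb.

bibbbibibibbbibb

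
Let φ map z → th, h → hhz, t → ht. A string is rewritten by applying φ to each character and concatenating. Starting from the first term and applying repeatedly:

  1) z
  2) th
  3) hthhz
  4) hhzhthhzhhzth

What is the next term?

Replace each of the 13 characters of hhzhthhzhhzth in place — hhz hhz th hhz ht hhz hhz th hhz hhz th ht hhz — and concatenate.

hhzhhzthhhzhthhzhhzthhhzhhzthhthhz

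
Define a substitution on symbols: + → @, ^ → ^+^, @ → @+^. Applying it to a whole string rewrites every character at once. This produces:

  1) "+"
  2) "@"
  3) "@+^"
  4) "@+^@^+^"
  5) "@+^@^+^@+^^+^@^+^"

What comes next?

Rewriting the 17 symbols of @+^@^+^@+^^+^@^+^ one by one yields @+^ @ ^+^ @+^ ^+^ @ ^+^ @+^ @ ^+^ ^+^ @ ^+^ @+^ ^+^ @ ^+^; concatenated:

@+^@^+^@+^^+^@^+^@+^@^+^^+^@^+^@+^^+^@^+^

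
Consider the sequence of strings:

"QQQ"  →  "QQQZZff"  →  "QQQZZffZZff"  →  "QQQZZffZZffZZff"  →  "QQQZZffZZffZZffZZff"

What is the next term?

QQQZZffZZffZZffZZffZZff

Every step adds ZZff to the end: s(k+1) = s(k)·ZZff.
One more step from QQQZZffZZffZZffZZff gives the answer.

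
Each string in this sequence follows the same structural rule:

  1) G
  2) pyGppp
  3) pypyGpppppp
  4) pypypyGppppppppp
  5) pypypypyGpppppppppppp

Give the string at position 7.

pypypypypypyGpppppppppppppppppp

Every step adds py to the front and ppp to the end of the previous string.
From pypypypyGpppppppppppp, 2 further steps: pypypypyGpppppppppppp → pypypypypyGppppppppppppppp → (answer).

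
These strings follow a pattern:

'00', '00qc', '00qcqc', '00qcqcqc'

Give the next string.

Every step adds qc to the end: s(k+1) = s(k)·qc.
One more step from 00qcqcqc gives the answer.

00qcqcqcqc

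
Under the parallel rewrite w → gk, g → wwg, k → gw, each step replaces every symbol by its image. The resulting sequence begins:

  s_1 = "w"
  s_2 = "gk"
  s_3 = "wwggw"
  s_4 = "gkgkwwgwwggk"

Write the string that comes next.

wwggwwwggwgkgkwwggkgkwwgwwggw

Apply φ to gkgkwwgwwggk symbol by symbol: g→wwg, k→gw, g→wwg, k→gw, w→gk, w→gk, g→wwg, w→gk, w→gk, g→wwg, g→wwg, k→gw; joined: wwg gw wwg gw gk gk wwg gk gk wwg wwg gw.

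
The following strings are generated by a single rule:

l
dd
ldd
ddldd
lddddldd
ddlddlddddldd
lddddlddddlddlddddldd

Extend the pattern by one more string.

This is a Fibonacci-style word recurrence s(k) = s(k−2)·s(k−1): e.g. l·dd = ldd.
So term 8 is ddlddlddddldd·lddddlddddlddlddddldd.

ddlddlddddlddlddddlddddlddlddddldd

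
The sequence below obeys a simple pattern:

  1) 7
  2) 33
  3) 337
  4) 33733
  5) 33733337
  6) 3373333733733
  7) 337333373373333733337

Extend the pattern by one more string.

3373333733733337333373373333733733

Each term (from the third on) is the previous term followed by the one before it: term 3 = 33·7 = 337.
Continuing: 337333373373333733337 · 3373333733733 gives term 8.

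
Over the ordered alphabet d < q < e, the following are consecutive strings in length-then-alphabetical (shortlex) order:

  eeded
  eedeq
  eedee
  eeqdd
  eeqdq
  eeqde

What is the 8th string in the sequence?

Advancing 2 positions from eeqde through eeqde → eeqqd reaches term 8.

eeqqq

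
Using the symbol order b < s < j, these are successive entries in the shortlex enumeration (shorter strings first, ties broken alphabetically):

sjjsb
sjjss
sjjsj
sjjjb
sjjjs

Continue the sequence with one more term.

sjjjj

The successor of sjjjs increments the rightmost position that isn't already j and resets every position after it to b.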